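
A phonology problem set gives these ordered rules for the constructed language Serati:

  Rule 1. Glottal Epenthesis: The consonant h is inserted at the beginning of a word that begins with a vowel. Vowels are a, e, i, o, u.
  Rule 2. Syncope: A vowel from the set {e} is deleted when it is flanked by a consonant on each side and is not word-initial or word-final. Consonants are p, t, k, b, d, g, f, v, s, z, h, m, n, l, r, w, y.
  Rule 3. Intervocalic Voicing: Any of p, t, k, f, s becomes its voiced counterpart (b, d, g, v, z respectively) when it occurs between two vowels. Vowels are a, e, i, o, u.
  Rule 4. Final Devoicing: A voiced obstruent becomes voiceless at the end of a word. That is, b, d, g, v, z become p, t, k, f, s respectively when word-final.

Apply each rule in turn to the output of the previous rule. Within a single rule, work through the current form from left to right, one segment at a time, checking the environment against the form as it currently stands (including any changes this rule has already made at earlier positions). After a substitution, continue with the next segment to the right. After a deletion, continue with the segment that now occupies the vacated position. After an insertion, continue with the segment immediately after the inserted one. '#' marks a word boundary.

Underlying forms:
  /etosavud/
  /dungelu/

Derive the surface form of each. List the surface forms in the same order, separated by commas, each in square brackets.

[htozavut], [dunglu]

/etosavud/:
  Rule 1 Glottal Epenthesis: [etosavud] → [hetosavud]
  Rule 2 Syncope: [hetosavud] → [htosavud]
  Rule 3 Intervocalic Voicing: [htosavud] → [htozavud]
  Rule 4 Final Devoicing: [htozavud] → [htozavut]
/dungelu/:
  Rule 1 Glottal Epenthesis: no change — [dungelu]
  Rule 2 Syncope: [dungelu] → [dunglu]
  Rule 3 Intervocalic Voicing: no change — [dunglu]
  Rule 4 Final Devoicing: no change — [dunglu]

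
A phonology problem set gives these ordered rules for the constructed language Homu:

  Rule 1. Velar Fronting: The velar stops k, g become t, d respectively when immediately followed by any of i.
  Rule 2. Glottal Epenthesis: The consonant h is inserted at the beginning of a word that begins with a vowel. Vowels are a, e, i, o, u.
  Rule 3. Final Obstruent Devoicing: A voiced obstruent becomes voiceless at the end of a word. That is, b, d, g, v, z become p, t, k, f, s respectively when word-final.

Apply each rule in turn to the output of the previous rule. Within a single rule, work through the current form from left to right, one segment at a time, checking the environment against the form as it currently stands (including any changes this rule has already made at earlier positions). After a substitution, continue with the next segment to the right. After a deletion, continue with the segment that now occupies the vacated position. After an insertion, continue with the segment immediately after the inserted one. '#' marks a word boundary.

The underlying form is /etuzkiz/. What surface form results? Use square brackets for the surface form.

[hetuztis]

Rule 1 Velar Fronting: [etuzkiz] → [etuztiz]
Rule 2 Glottal Epenthesis: [etuztiz] → [hetuztiz]
Rule 3 Final Obstruent Devoicing: [hetuztiz] → [hetuztis]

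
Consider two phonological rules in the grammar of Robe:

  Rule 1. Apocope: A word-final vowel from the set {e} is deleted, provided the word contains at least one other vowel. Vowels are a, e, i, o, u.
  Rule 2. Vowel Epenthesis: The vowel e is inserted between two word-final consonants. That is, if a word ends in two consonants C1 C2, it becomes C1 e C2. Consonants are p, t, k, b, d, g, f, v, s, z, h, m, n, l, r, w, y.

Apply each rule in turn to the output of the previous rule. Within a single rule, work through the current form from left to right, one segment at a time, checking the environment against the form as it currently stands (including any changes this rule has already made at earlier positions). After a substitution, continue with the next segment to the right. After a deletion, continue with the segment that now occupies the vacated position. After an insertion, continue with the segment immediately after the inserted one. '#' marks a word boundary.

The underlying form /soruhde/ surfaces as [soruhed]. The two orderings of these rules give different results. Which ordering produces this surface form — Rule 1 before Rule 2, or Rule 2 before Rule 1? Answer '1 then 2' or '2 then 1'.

1 then 2

Order 1 then 2:
  1 Apocope: [soruhde] → [soruhd]
  2 Vowel Epenthesis: [soruhd] → [soruhed]
  result: [soruhed]
Order 2 then 1:
  2 Vowel Epenthesis: no change — [soruhde]
  1 Apocope: [soruhde] → [soruhd]
  result: [soruhd]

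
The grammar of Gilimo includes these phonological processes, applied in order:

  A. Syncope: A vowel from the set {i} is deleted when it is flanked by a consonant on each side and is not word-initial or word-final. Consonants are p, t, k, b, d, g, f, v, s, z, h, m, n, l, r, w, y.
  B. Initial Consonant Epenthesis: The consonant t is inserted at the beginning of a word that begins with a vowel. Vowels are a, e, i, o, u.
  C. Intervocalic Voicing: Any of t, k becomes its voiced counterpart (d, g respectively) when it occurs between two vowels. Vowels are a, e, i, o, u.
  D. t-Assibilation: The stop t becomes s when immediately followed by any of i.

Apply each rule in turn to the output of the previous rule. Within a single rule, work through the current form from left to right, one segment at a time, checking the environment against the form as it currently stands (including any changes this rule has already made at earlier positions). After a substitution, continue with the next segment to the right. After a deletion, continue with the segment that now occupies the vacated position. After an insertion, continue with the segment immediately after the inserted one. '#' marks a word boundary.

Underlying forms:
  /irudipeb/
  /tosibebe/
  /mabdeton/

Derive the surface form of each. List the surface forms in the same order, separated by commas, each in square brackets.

/irudipeb/:
  A Syncope: [irudipeb] → [irudpeb]
  B Initial Consonant Epenthesis: [irudpeb] → [tirudpeb]
  C Intervocalic Voicing: no change — [tirudpeb]
  D t-Assibilation: [tirudpeb] → [sirudpeb]
/tosibebe/:
  A Syncope: [tosibebe] → [tosbebe]
  B Initial Consonant Epenthesis: no change — [tosbebe]
  C Intervocalic Voicing: no change — [tosbebe]
  D t-Assibilation: no change — [tosbebe]
/mabdeton/:
  A Syncope: no change — [mabdeton]
  B Initial Consonant Epenthesis: no change — [mabdeton]
  C Intervocalic Voicing: [mabdeton] → [mabdedon]
  D t-Assibilation: no change — [mabdedon]

[sirudpeb], [tosbebe], [mabdedon]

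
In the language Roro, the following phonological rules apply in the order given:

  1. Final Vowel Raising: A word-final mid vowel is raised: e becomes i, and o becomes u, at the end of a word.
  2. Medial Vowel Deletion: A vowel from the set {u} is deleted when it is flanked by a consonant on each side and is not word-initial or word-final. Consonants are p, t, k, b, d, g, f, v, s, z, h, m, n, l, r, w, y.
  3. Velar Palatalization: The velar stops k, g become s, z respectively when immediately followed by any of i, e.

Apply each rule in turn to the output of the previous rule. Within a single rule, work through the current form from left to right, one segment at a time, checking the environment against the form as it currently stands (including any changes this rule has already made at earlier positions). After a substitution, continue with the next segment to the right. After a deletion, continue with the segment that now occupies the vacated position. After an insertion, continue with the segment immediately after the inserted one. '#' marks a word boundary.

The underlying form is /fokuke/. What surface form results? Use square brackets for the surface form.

1 Final Vowel Raising: [fokuke] → [fokuki]
2 Medial Vowel Deletion: [fokuki] → [fokki]
3 Velar Palatalization: [fokki] → [foksi]

[foksi]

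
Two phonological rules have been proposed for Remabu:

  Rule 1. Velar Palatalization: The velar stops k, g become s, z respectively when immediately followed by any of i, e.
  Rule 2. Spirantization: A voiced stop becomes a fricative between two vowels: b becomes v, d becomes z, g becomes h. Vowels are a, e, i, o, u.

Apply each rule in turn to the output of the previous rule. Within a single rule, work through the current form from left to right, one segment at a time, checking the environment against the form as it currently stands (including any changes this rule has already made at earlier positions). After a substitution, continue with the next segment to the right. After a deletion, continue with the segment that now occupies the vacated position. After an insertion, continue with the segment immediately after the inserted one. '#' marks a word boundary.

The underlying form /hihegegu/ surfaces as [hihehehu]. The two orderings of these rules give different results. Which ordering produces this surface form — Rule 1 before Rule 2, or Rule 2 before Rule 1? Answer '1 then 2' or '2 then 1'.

2 then 1

Order 1 then 2:
  1 Velar Palatalization: [hihegegu] → [hihezegu]
  2 Spirantization: [hihezegu] → [hihezehu]
  result: [hihezehu]
Order 2 then 1:
  2 Spirantization: [hihegegu] → [hihehehu]
  1 Velar Palatalization: no change — [hihehehu]
  result: [hihehehu]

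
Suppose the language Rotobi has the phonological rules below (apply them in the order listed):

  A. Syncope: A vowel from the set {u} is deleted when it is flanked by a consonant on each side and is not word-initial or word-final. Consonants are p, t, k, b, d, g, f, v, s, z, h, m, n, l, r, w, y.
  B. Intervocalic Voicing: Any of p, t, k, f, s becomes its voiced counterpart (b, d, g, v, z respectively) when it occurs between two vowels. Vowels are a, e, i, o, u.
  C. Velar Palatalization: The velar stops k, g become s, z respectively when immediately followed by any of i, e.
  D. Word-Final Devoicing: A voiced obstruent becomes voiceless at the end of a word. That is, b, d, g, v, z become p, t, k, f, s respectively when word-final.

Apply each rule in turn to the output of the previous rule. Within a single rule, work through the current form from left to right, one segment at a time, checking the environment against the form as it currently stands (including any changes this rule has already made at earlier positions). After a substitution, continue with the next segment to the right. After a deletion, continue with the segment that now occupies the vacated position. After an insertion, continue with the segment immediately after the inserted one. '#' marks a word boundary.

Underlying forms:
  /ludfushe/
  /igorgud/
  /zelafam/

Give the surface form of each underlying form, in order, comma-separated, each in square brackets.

/ludfushe/:
  A Syncope: [ludfushe] → [ldfshe]
  B Intervocalic Voicing: no change — [ldfshe]
  C Velar Palatalization: no change — [ldfshe]
  D Word-Final Devoicing: no change — [ldfshe]
/igorgud/:
  A Syncope: [igorgud] → [igorgd]
  B Intervocalic Voicing: no change — [igorgd]
  C Velar Palatalization: no change — [igorgd]
  D Word-Final Devoicing: [igorgd] → [igorgt]
/zelafam/:
  A Syncope: no change — [zelafam]
  B Intervocalic Voicing: [zelafam] → [zelavam]
  C Velar Palatalization: no change — [zelavam]
  D Word-Final Devoicing: no change — [zelavam]

[ldfshe], [igorgt], [zelavam]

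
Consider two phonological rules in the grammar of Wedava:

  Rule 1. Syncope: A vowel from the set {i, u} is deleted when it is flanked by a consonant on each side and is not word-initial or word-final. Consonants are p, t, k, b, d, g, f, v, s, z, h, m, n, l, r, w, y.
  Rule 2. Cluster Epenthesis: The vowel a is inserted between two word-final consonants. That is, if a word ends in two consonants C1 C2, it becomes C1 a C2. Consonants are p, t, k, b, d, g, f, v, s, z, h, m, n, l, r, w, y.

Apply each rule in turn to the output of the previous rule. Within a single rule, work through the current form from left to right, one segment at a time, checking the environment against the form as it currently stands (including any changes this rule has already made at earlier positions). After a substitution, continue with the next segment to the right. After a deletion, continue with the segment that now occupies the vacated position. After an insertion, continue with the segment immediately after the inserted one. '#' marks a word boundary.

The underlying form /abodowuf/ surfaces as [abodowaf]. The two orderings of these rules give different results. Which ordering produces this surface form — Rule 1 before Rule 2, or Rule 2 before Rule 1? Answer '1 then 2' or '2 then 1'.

Order 1 then 2:
  1 Syncope: [abodowuf] → [abodowf]
  2 Cluster Epenthesis: [abodowf] → [abodowaf]
  result: [abodowaf]
Order 2 then 1:
  2 Cluster Epenthesis: no change — [abodowuf]
  1 Syncope: [abodowuf] → [abodowf]
  result: [abodowf]

1 then 2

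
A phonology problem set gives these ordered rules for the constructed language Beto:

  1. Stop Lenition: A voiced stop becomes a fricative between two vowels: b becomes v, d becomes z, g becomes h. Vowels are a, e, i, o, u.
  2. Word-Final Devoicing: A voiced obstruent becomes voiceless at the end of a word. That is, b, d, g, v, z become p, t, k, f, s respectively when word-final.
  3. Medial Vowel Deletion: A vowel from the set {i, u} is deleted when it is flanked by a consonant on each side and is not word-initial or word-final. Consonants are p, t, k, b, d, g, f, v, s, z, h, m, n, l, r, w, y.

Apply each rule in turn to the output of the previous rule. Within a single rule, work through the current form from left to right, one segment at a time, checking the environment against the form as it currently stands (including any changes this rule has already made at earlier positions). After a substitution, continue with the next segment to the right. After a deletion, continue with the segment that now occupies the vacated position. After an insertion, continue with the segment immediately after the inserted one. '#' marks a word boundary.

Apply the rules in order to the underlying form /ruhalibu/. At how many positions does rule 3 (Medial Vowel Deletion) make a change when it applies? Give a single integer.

2

1 Stop Lenition: [ruhalibu] → [ruhalivu]
2 Word-Final Devoicing: no change — [ruhalivu]
3 Medial Vowel Deletion: [ruhalivu] → [rhalvu]
Rule 3 changed 2 position(s).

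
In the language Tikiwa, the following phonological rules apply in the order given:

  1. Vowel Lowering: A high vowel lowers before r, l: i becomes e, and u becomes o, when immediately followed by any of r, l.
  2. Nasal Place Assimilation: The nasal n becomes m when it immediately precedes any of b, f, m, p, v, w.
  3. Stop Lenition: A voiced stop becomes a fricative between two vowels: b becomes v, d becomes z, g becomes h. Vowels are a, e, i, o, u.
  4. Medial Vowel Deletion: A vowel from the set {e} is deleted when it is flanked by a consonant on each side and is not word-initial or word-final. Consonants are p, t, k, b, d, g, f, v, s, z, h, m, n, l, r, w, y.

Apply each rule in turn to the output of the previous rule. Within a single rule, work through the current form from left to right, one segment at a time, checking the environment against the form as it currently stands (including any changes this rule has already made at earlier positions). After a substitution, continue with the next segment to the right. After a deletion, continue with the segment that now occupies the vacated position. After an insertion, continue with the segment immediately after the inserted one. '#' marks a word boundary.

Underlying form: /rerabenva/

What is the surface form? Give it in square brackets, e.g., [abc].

1 Vowel Lowering: no change — [rerabenva]
2 Nasal Place Assimilation: [rerabenva] → [rerabemva]
3 Stop Lenition: [rerabemva] → [reravemva]
4 Medial Vowel Deletion: [reravemva] → [rravmva]

[rravmva]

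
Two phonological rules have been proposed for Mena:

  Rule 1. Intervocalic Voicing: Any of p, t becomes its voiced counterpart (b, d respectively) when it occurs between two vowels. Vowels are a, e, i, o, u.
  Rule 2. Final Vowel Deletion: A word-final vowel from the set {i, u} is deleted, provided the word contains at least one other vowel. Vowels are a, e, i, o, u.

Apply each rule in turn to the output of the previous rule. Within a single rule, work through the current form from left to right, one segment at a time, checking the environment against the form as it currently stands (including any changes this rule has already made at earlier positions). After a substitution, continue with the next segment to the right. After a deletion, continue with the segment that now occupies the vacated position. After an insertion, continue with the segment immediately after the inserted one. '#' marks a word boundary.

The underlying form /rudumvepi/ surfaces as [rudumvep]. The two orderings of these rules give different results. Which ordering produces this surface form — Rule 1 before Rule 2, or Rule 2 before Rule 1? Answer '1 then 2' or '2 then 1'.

2 then 1

Order 1 then 2:
  1 Intervocalic Voicing: [rudumvepi] → [rudumvebi]
  2 Final Vowel Deletion: [rudumvebi] → [rudumveb]
  result: [rudumveb]
Order 2 then 1:
  2 Final Vowel Deletion: [rudumvepi] → [rudumvep]
  1 Intervocalic Voicing: no change — [rudumvep]
  result: [rudumvep]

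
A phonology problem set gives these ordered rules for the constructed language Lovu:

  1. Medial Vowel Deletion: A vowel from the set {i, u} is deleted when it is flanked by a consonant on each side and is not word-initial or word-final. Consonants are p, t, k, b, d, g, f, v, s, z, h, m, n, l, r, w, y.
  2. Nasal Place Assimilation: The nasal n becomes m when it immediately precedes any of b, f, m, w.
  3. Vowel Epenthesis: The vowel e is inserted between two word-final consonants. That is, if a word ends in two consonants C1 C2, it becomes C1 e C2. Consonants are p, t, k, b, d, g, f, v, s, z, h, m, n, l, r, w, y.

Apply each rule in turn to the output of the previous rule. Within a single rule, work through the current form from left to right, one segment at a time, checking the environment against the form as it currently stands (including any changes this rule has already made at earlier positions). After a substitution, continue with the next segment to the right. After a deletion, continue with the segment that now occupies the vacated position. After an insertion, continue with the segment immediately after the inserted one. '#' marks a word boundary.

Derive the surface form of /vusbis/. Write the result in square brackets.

[vsbes]

1 Medial Vowel Deletion: [vusbis] → [vsbs]
2 Nasal Place Assimilation: no change — [vsbs]
3 Vowel Epenthesis: [vsbs] → [vsbes]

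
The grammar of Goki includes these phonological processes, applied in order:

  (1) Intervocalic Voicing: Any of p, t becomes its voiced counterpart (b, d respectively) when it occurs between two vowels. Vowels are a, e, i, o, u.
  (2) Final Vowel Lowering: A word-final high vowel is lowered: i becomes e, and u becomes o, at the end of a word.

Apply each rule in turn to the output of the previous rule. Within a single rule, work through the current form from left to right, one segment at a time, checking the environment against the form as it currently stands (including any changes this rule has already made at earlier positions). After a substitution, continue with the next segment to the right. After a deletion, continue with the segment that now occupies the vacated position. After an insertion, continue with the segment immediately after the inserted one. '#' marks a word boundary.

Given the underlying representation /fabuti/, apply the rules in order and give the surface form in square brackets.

[fabude]

(1) Intervocalic Voicing: [fabuti] → [fabudi]
(2) Final Vowel Lowering: [fabudi] → [fabude]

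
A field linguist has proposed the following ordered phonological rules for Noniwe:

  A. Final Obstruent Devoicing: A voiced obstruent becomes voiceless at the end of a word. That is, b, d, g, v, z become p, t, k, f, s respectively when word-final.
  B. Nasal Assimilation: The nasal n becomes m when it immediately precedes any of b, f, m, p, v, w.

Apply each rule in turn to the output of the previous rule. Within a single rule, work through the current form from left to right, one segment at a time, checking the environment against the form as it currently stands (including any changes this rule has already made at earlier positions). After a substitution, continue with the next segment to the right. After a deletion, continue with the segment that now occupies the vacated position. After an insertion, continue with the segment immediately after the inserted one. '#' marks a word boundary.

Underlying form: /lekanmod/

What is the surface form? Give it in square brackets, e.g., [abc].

A Final Obstruent Devoicing: [lekanmod] → [lekanmot]
B Nasal Assimilation: [lekanmot] → [lekammot]

[lekammot]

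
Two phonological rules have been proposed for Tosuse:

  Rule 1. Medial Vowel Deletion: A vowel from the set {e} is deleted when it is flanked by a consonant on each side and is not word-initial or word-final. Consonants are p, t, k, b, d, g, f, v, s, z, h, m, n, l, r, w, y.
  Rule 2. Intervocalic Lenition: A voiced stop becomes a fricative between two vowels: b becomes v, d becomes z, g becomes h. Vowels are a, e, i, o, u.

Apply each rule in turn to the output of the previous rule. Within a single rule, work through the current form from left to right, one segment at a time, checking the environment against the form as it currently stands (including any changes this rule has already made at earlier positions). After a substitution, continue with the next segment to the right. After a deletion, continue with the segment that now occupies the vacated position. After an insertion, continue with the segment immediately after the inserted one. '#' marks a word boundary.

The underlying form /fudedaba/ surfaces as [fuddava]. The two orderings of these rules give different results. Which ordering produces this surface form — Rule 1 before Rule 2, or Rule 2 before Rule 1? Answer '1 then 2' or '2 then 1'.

Order 1 then 2:
  1 Medial Vowel Deletion: [fudedaba] → [fuddaba]
  2 Intervocalic Lenition: [fuddaba] → [fuddava]
  result: [fuddava]
Order 2 then 1:
  2 Intervocalic Lenition: [fudedaba] → [fuzezava]
  1 Medial Vowel Deletion: [fuzezava] → [fuzzava]
  result: [fuzzava]

1 then 2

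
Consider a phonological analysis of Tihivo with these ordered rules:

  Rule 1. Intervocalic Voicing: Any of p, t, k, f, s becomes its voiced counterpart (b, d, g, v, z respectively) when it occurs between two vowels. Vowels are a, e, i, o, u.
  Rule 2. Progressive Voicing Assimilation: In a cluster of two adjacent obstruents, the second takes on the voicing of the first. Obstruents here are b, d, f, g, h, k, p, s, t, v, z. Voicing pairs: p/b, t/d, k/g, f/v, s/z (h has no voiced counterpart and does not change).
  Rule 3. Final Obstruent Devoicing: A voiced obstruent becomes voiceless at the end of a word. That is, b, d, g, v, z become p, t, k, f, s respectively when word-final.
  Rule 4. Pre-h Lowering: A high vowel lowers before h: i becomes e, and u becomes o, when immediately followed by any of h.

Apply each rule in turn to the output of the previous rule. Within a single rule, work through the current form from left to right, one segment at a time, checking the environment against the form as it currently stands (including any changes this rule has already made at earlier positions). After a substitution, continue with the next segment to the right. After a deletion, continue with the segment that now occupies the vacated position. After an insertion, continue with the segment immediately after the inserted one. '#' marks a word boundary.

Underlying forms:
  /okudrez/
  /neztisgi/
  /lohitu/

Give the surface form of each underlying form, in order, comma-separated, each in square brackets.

/okudrez/:
  Rule 1 Intervocalic Voicing: [okudrez] → [ogudrez]
  Rule 2 Progressive Voicing Assimilation: no change — [ogudrez]
  Rule 3 Final Obstruent Devoicing: [ogudrez] → [ogudres]
  Rule 4 Pre-h Lowering: no change — [ogudres]
/neztisgi/:
  Rule 1 Intervocalic Voicing: no change — [neztisgi]
  Rule 2 Progressive Voicing Assimilation: [neztisgi] → [nezdiski]
  Rule 3 Final Obstruent Devoicing: no change — [nezdiski]
  Rule 4 Pre-h Lowering: no change — [nezdiski]
/lohitu/:
  Rule 1 Intervocalic Voicing: [lohitu] → [lohidu]
  Rule 2 Progressive Voicing Assimilation: no change — [lohidu]
  Rule 3 Final Obstruent Devoicing: no change — [lohidu]
  Rule 4 Pre-h Lowering: no change — [lohidu]

[ogudres], [nezdiski], [lohidu]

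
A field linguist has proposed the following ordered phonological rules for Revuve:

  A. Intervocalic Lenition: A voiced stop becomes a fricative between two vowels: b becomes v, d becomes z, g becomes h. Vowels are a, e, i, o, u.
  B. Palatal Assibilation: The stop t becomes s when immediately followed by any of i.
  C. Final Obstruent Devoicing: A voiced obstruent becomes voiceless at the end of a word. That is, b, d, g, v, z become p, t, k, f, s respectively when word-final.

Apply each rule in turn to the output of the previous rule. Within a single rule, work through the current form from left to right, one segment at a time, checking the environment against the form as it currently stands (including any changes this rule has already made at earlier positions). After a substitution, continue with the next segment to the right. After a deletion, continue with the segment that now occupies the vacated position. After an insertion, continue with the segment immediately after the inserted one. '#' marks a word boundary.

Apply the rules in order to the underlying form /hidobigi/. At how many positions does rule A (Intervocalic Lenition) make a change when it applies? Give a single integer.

3

A Intervocalic Lenition: [hidobigi] → [hizovihi]
B Palatal Assibilation: no change — [hizovihi]
C Final Obstruent Devoicing: no change — [hizovihi]
Rule A changed 3 position(s).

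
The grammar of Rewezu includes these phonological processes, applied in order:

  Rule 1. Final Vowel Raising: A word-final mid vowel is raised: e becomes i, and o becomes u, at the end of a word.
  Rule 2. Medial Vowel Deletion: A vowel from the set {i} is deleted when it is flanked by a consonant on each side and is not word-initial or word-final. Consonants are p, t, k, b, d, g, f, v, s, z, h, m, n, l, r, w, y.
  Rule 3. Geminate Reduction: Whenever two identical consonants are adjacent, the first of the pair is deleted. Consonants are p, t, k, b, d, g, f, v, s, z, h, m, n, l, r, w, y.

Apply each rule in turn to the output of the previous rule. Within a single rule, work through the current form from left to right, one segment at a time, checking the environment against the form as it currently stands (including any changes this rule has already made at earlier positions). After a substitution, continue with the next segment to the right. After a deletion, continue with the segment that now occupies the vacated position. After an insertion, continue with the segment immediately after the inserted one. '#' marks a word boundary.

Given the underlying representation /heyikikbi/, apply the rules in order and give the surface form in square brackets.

Rule 1 Final Vowel Raising: no change — [heyikikbi]
Rule 2 Medial Vowel Deletion: [heyikikbi] → [heykkbi]
Rule 3 Geminate Reduction: [heykkbi] → [heykbi]

[heykbi]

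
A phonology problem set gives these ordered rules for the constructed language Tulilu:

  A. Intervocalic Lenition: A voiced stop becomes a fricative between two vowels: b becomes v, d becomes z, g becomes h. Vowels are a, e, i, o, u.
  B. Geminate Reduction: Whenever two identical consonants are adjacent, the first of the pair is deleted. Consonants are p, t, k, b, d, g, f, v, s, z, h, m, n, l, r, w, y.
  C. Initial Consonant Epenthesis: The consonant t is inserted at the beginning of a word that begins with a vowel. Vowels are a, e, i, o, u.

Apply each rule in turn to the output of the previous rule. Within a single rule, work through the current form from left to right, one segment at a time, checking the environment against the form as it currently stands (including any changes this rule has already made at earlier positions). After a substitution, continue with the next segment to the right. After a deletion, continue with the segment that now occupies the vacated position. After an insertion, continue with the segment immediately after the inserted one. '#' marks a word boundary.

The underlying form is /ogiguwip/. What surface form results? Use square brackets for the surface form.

[tohihuwip]

A Intervocalic Lenition: [ogiguwip] → [ohihuwip]
B Geminate Reduction: no change — [ohihuwip]
C Initial Consonant Epenthesis: [ohihuwip] → [tohihuwip]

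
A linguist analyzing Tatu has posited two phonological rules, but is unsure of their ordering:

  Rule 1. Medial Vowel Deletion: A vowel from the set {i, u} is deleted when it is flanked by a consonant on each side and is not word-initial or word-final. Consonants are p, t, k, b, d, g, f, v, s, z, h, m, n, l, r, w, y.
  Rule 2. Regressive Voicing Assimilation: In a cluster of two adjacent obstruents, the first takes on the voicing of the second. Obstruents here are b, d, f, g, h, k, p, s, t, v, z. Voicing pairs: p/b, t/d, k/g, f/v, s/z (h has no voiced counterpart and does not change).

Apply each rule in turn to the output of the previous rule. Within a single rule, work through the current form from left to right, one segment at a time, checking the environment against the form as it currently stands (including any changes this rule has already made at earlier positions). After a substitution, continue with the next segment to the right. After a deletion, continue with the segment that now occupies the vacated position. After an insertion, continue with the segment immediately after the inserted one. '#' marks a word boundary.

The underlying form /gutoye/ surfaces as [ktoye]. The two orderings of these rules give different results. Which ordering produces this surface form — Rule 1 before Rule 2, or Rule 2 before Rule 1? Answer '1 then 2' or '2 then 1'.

Order 1 then 2:
  1 Medial Vowel Deletion: [gutoye] → [gtoye]
  2 Regressive Voicing Assimilation: [gtoye] → [ktoye]
  result: [ktoye]
Order 2 then 1:
  2 Regressive Voicing Assimilation: no change — [gutoye]
  1 Medial Vowel Deletion: [gutoye] → [gtoye]
  result: [gtoye]

1 then 2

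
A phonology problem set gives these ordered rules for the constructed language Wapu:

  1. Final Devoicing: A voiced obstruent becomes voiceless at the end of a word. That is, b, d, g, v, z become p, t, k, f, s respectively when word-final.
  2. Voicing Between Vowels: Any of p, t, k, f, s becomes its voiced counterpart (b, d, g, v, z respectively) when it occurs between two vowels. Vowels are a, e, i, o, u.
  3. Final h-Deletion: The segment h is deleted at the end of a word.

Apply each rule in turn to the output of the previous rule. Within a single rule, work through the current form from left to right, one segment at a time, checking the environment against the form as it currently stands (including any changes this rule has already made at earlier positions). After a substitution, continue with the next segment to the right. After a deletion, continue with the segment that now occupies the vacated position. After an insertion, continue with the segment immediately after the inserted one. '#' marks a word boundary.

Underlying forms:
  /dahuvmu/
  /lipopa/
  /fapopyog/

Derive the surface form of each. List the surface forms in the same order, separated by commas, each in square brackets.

/dahuvmu/:
  1 Final Devoicing: no change — [dahuvmu]
  2 Voicing Between Vowels: no change — [dahuvmu]
  3 Final h-Deletion: no change — [dahuvmu]
/lipopa/:
  1 Final Devoicing: no change — [lipopa]
  2 Voicing Between Vowels: [lipopa] → [liboba]
  3 Final h-Deletion: no change — [liboba]
/fapopyog/:
  1 Final Devoicing: [fapopyog] → [fapopyok]
  2 Voicing Between Vowels: [fapopyok] → [fabopyok]
  3 Final h-Deletion: no change — [fabopyok]

[dahuvmu], [liboba], [fabopyok]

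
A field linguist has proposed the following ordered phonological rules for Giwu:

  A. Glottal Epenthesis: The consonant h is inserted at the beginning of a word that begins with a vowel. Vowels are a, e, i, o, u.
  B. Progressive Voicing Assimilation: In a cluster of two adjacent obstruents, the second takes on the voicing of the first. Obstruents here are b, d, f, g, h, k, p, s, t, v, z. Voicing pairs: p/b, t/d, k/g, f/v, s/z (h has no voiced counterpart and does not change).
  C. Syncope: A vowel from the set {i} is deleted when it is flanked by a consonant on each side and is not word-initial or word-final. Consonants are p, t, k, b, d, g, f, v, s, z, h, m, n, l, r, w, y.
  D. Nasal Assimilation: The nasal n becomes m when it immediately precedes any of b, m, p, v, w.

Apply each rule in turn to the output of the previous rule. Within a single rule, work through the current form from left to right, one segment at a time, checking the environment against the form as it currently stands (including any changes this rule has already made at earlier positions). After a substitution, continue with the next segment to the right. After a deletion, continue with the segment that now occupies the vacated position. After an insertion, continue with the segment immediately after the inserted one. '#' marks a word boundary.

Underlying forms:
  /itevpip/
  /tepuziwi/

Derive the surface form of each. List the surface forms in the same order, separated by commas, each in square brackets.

/itevpip/:
  A Glottal Epenthesis: [itevpip] → [hitevpip]
  B Progressive Voicing Assimilation: [hitevpip] → [hitevbip]
  C Syncope: [hitevbip] → [htevbp]
  D Nasal Assimilation: no change — [htevbp]
/tepuziwi/:
  A Glottal Epenthesis: no change — [tepuziwi]
  B Progressive Voicing Assimilation: no change — [tepuziwi]
  C Syncope: [tepuziwi] → [tepuzwi]
  D Nasal Assimilation: no change — [tepuzwi]

[htevbp], [tepuzwi]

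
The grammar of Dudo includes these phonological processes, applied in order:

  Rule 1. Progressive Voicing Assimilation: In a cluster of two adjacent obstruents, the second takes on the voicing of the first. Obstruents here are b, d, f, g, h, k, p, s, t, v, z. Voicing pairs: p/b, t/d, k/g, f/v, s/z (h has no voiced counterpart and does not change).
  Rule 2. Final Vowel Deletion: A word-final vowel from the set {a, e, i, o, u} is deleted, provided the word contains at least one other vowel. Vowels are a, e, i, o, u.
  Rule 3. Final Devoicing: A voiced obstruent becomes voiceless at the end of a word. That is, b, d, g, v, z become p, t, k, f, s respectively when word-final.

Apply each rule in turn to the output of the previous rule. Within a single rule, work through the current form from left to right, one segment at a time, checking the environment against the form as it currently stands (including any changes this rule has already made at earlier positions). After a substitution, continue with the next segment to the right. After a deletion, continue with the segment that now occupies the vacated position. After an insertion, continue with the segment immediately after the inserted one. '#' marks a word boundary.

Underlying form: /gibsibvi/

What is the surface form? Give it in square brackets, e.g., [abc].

[gibzibf]

Rule 1 Progressive Voicing Assimilation: [gibsibvi] → [gibzibvi]
Rule 2 Final Vowel Deletion: [gibzibvi] → [gibzibv]
Rule 3 Final Devoicing: [gibzibv] → [gibzibf]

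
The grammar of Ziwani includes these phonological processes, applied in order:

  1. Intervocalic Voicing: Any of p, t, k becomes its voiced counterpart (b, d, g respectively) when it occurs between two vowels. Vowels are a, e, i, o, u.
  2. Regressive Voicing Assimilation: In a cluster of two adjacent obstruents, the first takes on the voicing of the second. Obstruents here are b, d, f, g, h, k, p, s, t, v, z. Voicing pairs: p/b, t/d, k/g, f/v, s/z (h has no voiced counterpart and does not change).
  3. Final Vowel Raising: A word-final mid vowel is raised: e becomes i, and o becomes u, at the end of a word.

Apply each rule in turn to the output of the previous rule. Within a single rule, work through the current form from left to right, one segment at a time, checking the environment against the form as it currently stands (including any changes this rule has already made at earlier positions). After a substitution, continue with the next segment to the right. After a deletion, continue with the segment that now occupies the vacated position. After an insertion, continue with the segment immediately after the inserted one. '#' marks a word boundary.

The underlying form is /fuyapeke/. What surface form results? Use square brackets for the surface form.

1 Intervocalic Voicing: [fuyapeke] → [fuyabege]
2 Regressive Voicing Assimilation: no change — [fuyabege]
3 Final Vowel Raising: [fuyabege] → [fuyabegi]

[fuyabegi]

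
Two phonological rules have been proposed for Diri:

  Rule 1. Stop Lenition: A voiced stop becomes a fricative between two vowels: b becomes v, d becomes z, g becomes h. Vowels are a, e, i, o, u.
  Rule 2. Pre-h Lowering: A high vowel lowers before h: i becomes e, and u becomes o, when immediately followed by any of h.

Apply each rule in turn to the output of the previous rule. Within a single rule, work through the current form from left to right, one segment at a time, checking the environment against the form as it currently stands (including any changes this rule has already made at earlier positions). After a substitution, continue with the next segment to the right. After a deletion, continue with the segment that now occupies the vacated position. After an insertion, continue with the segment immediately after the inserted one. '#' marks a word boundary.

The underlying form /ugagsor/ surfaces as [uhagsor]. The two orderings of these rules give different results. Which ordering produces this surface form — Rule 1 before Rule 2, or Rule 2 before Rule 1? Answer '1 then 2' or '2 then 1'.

2 then 1

Order 1 then 2:
  1 Stop Lenition: [ugagsor] → [uhagsor]
  2 Pre-h Lowering: [uhagsor] → [ohagsor]
  result: [ohagsor]
Order 2 then 1:
  2 Pre-h Lowering: no change — [ugagsor]
  1 Stop Lenition: [ugagsor] → [uhagsor]
  result: [uhagsor]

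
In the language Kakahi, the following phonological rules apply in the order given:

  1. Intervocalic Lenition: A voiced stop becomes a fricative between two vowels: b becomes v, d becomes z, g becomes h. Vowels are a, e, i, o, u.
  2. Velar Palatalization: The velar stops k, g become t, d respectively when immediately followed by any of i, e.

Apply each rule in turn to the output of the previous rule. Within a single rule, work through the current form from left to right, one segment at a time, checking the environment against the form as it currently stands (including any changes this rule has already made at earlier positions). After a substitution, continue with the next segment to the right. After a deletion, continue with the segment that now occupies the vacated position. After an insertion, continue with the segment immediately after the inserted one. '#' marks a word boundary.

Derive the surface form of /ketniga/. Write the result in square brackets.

[tetniha]

1 Intervocalic Lenition: [ketniga] → [ketniha]
2 Velar Palatalization: [ketniha] → [tetniha]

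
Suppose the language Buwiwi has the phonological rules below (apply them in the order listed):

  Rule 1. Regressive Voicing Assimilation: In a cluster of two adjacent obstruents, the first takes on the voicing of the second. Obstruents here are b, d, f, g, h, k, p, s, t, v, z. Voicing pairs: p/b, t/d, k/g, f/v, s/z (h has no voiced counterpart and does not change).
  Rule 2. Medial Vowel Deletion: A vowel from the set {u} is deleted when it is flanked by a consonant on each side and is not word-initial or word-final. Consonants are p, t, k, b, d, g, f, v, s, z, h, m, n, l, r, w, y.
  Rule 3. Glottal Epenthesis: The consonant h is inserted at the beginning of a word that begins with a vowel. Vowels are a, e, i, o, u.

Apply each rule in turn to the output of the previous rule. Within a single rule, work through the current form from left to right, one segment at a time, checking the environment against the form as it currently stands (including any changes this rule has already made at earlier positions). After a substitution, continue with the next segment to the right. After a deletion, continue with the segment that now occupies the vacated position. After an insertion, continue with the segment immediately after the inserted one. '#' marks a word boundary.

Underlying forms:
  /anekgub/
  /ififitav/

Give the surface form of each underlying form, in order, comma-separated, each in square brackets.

/anekgub/:
  Rule 1 Regressive Voicing Assimilation: [anekgub] → [aneggub]
  Rule 2 Medial Vowel Deletion: [aneggub] → [aneggb]
  Rule 3 Glottal Epenthesis: [aneggb] → [haneggb]
/ififitav/:
  Rule 1 Regressive Voicing Assimilation: no change — [ififitav]
  Rule 2 Medial Vowel Deletion: no change — [ififitav]
  Rule 3 Glottal Epenthesis: [ififitav] → [hififitav]

[haneggb], [hififitav]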